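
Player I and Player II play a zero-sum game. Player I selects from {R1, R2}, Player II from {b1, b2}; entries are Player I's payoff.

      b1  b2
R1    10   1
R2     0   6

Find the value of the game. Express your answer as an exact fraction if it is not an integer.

Row minima: R1 → 1, R2 → 0; maximin = 1.
Column maxima: b1 → 10, b2 → 6; minimax = 6.
1 ≠ 6, so there is no saddle point; optimal play is mixed.
Let Player I play R1 with probability p. Expected payoff against b1: 10p + 0(1−p) = 10p; against b2: 1p + 6(1−p) = −5p + 6.
Setting these equal: 10p = −5p + 6 ⇒ 15p = 6 ⇒ p = 2/5, and the value is (10)·(2/5) = 4.
For Player II: with q = P(b1), equating R1's and R2's payoffs gives 9q + 1 = −6q + 6 ⇒ q = 1/3.

4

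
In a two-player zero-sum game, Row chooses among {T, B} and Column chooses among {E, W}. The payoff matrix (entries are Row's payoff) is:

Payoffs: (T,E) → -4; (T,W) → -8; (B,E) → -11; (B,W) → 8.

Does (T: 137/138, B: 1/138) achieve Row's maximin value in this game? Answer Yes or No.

No

Against E this mix gives (137/138)·(-4) + (1/138)·(-11) = -559/138.
Against W this mix gives (137/138)·(-8) + (1/138)·8 = -544/69.
Column will play W, holding Row to -544/69. Shifting weight toward the row that does better against W would raise this floor (the equalizing mix achieves -120/23 against both W and E), so the proposed strategy is not optimal.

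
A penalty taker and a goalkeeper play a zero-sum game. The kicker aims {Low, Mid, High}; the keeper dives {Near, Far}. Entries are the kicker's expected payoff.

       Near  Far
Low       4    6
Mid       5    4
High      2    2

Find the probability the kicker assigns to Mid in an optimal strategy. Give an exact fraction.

2/3

Row minima: Low → 4, Mid → 4, High → 2; maximin = 4.
Column maxima: Near → 5, Far → 6; minimax = 5.
4 ≠ 5, so there is no saddle point; optimal play is mixed.
High is strictly dominated by Low, so the kicker never plays it.
On the remaining 2×2 (Low, Mid vs Near, Far):
Let the kicker play Low with probability p. Expected payoff against Near: 4p + 5(1−p) = −p + 5; against Far: 6p + 4(1−p) = 2p + 4.
Setting these equal: −p + 5 = 2p + 4 ⇒ −3p = -1 ⇒ p = 1/3, and the value is (-1)·(1/3) + 5 = 14/3.
For the keeper: with q = P(Near), equating Low's and Mid's payoffs gives −2q + 6 = q + 4 ⇒ q = 2/3.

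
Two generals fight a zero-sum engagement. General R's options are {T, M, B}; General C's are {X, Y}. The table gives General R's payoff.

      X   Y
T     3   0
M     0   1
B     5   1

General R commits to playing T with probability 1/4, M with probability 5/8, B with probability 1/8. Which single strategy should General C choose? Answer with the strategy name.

If General C plays X, General R's expected payoff is (1/4)·3 + (5/8)·0 + (1/8)·5 = 11/8.
If General C plays Y, General R's expected payoff is (1/4)·0 + (5/8)·1 + (1/8)·1 = 3/4.
General C minimizes General R's payoff; the smallest is 3/4, so the best response is Y.

Y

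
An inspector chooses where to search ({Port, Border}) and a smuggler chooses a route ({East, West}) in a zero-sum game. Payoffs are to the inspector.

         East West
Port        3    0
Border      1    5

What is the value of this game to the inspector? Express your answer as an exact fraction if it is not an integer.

15/7

Row minima: Port → 0, Border → 1; maximin = 1.
Column maxima: East → 3, West → 5; minimax = 3.
1 ≠ 3, so there is no saddle point; optimal play is mixed.
Let the inspector play Port with probability p. Expected payoff against East: 3p + 1(1−p) = 2p + 1; against West: 0p + 5(1−p) = −5p + 5.
Setting these equal: 2p + 1 = −5p + 5 ⇒ 7p = 4 ⇒ p = 4/7, and the value is (2)·(4/7) + 1 = 15/7.
For the smuggler: with q = P(East), equating Port's and Border's payoffs gives 3q = −4q + 5 ⇒ q = 5/7.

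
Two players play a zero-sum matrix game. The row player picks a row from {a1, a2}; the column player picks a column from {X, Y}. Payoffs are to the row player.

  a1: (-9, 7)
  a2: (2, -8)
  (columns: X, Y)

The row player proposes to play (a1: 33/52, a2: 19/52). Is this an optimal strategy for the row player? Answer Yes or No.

Against X this mix gives (33/52)·(-9) + (19/52)·2 = -259/52.
Against Y this mix gives (33/52)·7 + (19/52)·(-8) = 79/52.
The column player will play X, holding the row player to -259/52. Shifting weight toward the row that does better against X would raise this floor (the equalizing mix achieves -29/13 against both X and Y), so the proposed strategy is not optimal.

No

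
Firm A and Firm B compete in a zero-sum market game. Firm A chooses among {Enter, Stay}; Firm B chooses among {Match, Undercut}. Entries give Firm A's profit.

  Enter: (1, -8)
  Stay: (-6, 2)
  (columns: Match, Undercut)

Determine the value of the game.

-46/17

Row minima: Enter → -8, Stay → -6; maximin = -6.
Column maxima: Match → 1, Undercut → 2; minimax = 1.
-6 ≠ 1, so there is no saddle point; optimal play is mixed.
Let Firm A play Enter with probability p. Expected payoff against Match: 1p + (-6)(1−p) = 7p − 6; against Undercut: (-8)p + 2(1−p) = −10p + 2.
Setting these equal: 7p − 6 = −10p + 2 ⇒ 17p = 8 ⇒ p = 8/17, and the value is (7)·(8/17) − 6 = -46/17.
For Firm B: with q = P(Match), equating Enter's and Stay's payoffs gives 9q − 8 = −8q + 2 ⇒ q = 10/17.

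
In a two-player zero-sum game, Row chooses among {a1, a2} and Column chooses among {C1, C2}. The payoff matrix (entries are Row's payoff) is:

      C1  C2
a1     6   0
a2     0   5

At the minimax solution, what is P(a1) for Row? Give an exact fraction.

5/11

Row minima: a1 → 0, a2 → 0; maximin = 0.
Column maxima: C1 → 6, C2 → 5; minimax = 5.
0 ≠ 5, so there is no saddle point; optimal play is mixed.
Let Row play a1 with probability p. Expected payoff against C1: 6p + 0(1−p) = 6p; against C2: 0p + 5(1−p) = −5p + 5.
Setting these equal: 6p = −5p + 5 ⇒ 11p = 5 ⇒ p = 5/11, and the value is (6)·(5/11) = 30/11.
For Column: with q = P(C1), equating a1's and a2's payoffs gives 6q = −5q + 5 ⇒ q = 5/11.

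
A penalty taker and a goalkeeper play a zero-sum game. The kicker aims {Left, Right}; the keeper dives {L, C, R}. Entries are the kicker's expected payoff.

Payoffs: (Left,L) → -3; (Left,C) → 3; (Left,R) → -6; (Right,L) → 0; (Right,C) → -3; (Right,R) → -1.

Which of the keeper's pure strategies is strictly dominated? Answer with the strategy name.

L

R holds the kicker's payoff strictly below L in every row: -6 < -3, -1 < 0.
So L is strictly dominated for the keeper.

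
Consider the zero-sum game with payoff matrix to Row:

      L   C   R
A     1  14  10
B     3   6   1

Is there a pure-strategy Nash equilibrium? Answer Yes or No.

Row minima: A → 1, B → 1; maximin = 1.
Column maxima: L → 3, C → 14, R → 10; minimax = 3.
1 ≠ 3, so no pure-strategy equilibrium exists.

No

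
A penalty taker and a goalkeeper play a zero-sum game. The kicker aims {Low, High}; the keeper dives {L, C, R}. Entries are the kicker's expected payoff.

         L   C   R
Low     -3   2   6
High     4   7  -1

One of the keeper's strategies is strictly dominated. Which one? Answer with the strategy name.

L holds the kicker's payoff strictly below C in every row: -3 < 2, 4 < 7.
So C is strictly dominated for the keeper.

C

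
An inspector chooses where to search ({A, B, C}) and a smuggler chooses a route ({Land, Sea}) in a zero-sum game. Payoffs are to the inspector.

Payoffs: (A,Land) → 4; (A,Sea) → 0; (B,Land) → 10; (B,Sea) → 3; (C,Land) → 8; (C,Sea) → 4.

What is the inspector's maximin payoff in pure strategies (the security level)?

Row minima: A → 0, B → 3, C → 4.
The best of these is 4.

4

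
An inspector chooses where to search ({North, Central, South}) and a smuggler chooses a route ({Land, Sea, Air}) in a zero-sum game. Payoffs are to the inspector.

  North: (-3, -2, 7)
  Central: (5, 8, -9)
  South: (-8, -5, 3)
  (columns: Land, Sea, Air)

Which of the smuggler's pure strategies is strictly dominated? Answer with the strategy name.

Land holds the inspector's payoff strictly below Sea in every row: -3 < -2, 5 < 8, -8 < -5.
So Sea is strictly dominated for the smuggler.

Sea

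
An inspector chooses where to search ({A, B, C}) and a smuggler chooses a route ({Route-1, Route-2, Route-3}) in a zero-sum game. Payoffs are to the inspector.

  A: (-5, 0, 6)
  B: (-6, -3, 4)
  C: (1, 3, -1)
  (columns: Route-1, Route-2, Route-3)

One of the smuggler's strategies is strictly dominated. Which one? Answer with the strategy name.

Route-2

Route-1 holds the inspector's payoff strictly below Route-2 in every row: -5 < 0, -6 < -3, 1 < 3.
So Route-2 is strictly dominated for the smuggler.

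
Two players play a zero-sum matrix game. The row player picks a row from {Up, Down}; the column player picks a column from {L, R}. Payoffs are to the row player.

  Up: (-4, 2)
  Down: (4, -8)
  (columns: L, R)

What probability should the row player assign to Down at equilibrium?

1/3

Row minima: Up → -4, Down → -8; maximin = -4.
Column maxima: L → 4, R → 2; minimax = 2.
-4 ≠ 2, so there is no saddle point; optimal play is mixed.
Let the row player play Up with probability p. Expected payoff against L: (-4)p + 4(1−p) = −8p + 4; against R: 2p + (-8)(1−p) = 10p − 8.
Setting these equal: −8p + 4 = 10p − 8 ⇒ −18p = -12 ⇒ p = 2/3, and the value is (-8)·(2/3) + 4 = -4/3.
For the column player: with q = P(L), equating Up's and Down's payoffs gives −6q + 2 = 12q − 8 ⇒ q = 5/9.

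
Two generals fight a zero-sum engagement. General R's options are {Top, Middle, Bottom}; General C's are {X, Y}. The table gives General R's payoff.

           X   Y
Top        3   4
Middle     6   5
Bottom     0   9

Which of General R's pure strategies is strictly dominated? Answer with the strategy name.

Middle gives a strictly higher payoff than Top against every column: 6 > 3, 5 > 4.
So Top is strictly dominated and General R never plays it.

Top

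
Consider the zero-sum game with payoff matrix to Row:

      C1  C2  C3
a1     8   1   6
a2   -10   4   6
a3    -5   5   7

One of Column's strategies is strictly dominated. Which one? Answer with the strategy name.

C2 holds Row's payoff strictly below C3 in every row: 1 < 6, 4 < 6, 5 < 7.
So C3 is strictly dominated for Column.

C3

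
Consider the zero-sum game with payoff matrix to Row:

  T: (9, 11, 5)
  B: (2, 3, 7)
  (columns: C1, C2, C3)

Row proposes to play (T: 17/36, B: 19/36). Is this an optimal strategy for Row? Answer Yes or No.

No

Against C1 this mix gives (17/36)·9 + (19/36)·2 = 191/36.
Against C2 this mix gives (17/36)·11 + (19/36)·3 = 61/9.
Against C3 this mix gives (17/36)·5 + (19/36)·7 = 109/18.
Column will play C1, holding Row to 191/36. Shifting weight toward the row that does better against C1 would raise this floor (the equalizing mix achieves 53/9 against both C1 and C3), so the proposed strategy is not optimal.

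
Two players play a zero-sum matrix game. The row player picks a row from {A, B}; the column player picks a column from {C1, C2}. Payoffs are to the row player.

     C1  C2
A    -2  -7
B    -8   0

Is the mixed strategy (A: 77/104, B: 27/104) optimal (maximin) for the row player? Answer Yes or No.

No

Against C1 this mix gives (77/104)·(-2) + (27/104)·(-8) = -185/52.
Against C2 this mix gives (77/104)·(-7) + (27/104)·0 = -539/104.
The column player will play C2, holding the row player to -539/104. Shifting weight toward the row that does better against C2 would raise this floor (the equalizing mix achieves -56/13 against both C2 and C1), so the proposed strategy is not optimal.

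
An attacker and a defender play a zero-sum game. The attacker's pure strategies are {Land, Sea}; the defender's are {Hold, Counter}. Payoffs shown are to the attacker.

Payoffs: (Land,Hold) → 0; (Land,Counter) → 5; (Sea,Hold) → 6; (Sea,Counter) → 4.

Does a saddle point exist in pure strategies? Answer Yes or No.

No

Row minima: Land → 0, Sea → 4; maximin = 4.
Column maxima: Hold → 6, Counter → 5; minimax = 5.
4 ≠ 5, so no pure-strategy equilibrium exists.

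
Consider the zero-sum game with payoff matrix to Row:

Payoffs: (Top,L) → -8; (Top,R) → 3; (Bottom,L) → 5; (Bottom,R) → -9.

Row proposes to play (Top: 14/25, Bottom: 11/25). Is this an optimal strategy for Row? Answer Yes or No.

Yes

Against L this mix gives (14/25)·(-8) + (11/25)·5 = -57/25.
Against R this mix gives (14/25)·3 + (11/25)·(-9) = -57/25.
All of Column's active replies (L, R) yield -57/25, and no column does worse for Row. The mix makes Column indifferent and guarantees -57/25, so it is optimal.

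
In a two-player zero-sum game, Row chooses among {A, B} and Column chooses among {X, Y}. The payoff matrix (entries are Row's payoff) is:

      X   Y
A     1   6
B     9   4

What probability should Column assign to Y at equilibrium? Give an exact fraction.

4/5

Row minima: A → 1, B → 4; maximin = 4.
Column maxima: X → 9, Y → 6; minimax = 6.
4 ≠ 6, so there is no saddle point; optimal play is mixed.
Let Row play A with probability p. Expected payoff against X: 1p + 9(1−p) = −8p + 9; against Y: 6p + 4(1−p) = 2p + 4.
Setting these equal: −8p + 9 = 2p + 4 ⇒ −10p = -5 ⇒ p = 1/2, and the value is (-8)·(1/2) + 9 = 5.
For Column: with q = P(X), equating A's and B's payoffs gives −5q + 6 = 5q + 4 ⇒ q = 1/5.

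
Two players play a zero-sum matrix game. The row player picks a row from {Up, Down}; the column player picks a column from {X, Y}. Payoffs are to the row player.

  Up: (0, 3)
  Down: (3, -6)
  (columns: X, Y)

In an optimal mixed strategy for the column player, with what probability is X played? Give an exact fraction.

Row minima: Up → 0, Down → -6; maximin = 0.
Column maxima: X → 3, Y → 3; minimax = 3.
0 ≠ 3, so there is no saddle point; optimal play is mixed.
Let the row player play Up with probability p. Expected payoff against X: 0p + 3(1−p) = −3p + 3; against Y: 3p + (-6)(1−p) = 9p − 6.
Setting these equal: −3p + 3 = 9p − 6 ⇒ −12p = -9 ⇒ p = 3/4, and the value is (-3)·(3/4) + 3 = 3/4.
For the column player: with q = P(X), equating Up's and Down's payoffs gives −3q + 3 = 9q − 6 ⇒ q = 3/4.

3/4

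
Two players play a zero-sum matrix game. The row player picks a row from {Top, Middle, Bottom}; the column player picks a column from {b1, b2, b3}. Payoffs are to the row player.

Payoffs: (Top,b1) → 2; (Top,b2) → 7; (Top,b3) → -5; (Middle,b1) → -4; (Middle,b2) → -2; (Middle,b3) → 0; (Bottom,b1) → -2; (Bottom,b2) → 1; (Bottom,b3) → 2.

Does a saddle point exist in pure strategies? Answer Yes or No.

Row minima: Top → -5, Middle → -4, Bottom → -2; maximin = -2.
Column maxima: b1 → 2, b2 → 7, b3 → 2; minimax = 2.
-2 ≠ 2, so no pure-strategy equilibrium exists.

No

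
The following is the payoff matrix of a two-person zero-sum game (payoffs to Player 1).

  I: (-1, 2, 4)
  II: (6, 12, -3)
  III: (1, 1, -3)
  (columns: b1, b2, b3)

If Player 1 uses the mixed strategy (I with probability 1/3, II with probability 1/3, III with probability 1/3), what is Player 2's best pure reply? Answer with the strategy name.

b3

If Player 2 plays b1, Player 1's expected payoff is (1/3)·(-1) + (1/3)·6 + (1/3)·1 = 2.
If Player 2 plays b2, Player 1's expected payoff is (1/3)·2 + (1/3)·12 + (1/3)·1 = 5.
If Player 2 plays b3, Player 1's expected payoff is (1/3)·4 + (1/3)·(-3) + (1/3)·(-3) = -2/3.
Player 2 minimizes Player 1's payoff; the smallest is -2/3, so the best response is b3.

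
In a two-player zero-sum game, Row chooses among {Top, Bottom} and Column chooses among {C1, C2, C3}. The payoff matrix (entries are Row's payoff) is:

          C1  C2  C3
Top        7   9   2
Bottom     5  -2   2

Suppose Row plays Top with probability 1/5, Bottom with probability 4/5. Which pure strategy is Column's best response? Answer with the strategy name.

C2

If Column plays C1, Row's expected payoff is (1/5)·7 + (4/5)·5 = 27/5.
If Column plays C2, Row's expected payoff is (1/5)·9 + (4/5)·(-2) = 1/5.
If Column plays C3, Row's expected payoff is (1/5)·2 + (4/5)·2 = 2.
Column minimizes Row's payoff; the smallest is 1/5, so the best response is C2.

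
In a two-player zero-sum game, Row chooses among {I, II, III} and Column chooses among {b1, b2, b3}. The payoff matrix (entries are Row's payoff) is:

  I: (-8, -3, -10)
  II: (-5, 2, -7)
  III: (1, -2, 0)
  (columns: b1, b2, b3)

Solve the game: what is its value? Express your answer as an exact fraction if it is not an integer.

Row minima: I → -10, II → -7, III → -2; maximin = -2.
Column maxima: b1 → 1, b2 → 2, b3 → 0; minimax = 0.
-2 ≠ 0, so there is no saddle point; optimal play is mixed.
I is strictly dominated by II, so Row never plays it.
b1 is strictly dominated by b3 (it gives Row strictly more in every row), so Column never plays it.
On the remaining 2×2 (II, III vs b2, b3):
Let Row play II with probability p. Expected payoff against b2: 2p + (-2)(1−p) = 4p − 2; against b3: (-7)p + 0(1−p) = −7p.
Setting these equal: 4p − 2 = −7p ⇒ 11p = 2 ⇒ p = 2/11, and the value is (4)·(2/11) − 2 = -14/11.
For Column: with q = P(b2), equating II's and III's payoffs gives 9q − 7 = −2q ⇒ q = 7/11.

-14/11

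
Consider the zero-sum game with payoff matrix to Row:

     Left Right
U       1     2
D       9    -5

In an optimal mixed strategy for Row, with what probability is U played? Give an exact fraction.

14/15

Row minima: U → 1, D → -5; maximin = 1.
Column maxima: Left → 9, Right → 2; minimax = 2.
1 ≠ 2, so there is no saddle point; optimal play is mixed.
Let Row play U with probability p. Expected payoff against Left: 1p + 9(1−p) = −8p + 9; against Right: 2p + (-5)(1−p) = 7p − 5.
Setting these equal: −8p + 9 = 7p − 5 ⇒ −15p = -14 ⇒ p = 14/15, and the value is (-8)·(14/15) + 9 = 23/15.
For Column: with q = P(Left), equating U's and D's payoffs gives −q + 2 = 14q − 5 ⇒ q = 7/15.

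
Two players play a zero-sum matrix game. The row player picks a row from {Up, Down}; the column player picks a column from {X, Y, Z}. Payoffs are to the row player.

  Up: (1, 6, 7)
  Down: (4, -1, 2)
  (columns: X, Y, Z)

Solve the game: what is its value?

5/2

Row minima: Up → 1, Down → -1; maximin = 1.
Column maxima: X → 4, Y → 6, Z → 7; minimax = 4.
1 ≠ 4, so there is no saddle point; optimal play is mixed.
Z is strictly dominated by Y (it gives the row player strictly more in every row), so the column player never plays it.
On the remaining 2×2 (Up, Down vs X, Y):
Let the row player play Up with probability p. Expected payoff against X: 1p + 4(1−p) = −3p + 4; against Y: 6p + (-1)(1−p) = 7p − 1.
Setting these equal: −3p + 4 = 7p − 1 ⇒ −10p = -5 ⇒ p = 1/2, and the value is (-3)·(1/2) + 4 = 5/2.
For the column player: with q = P(X), equating Up's and Down's payoffs gives −5q + 6 = 5q − 1 ⇒ q = 7/10.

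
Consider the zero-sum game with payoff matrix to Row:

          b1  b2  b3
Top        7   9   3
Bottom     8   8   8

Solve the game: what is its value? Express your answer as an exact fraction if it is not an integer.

Row minima: Top → 3, Bottom → 8; maximin = 8.
Column maxima: b1 → 8, b2 → 9, b3 → 8; minimax = 8.
Since maximin = minimax = 8, there is a saddle point and the value is 8.

8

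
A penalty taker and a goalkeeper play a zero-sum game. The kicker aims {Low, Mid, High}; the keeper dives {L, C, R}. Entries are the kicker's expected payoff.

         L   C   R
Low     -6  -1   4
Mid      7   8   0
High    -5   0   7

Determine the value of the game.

49/19

Row minima: Low → -6, Mid → 0, High → -5; maximin = 0.
Column maxima: L → 7, C → 8, R → 7; minimax = 7.
0 ≠ 7, so there is no saddle point; optimal play is mixed.
Low is strictly dominated by High, so the kicker never plays it.
C is strictly dominated by L (it gives the kicker strictly more in every row), so the keeper never plays it.
On the remaining 2×2 (Mid, High vs L, R):
Let the kicker play Mid with probability p. Expected payoff against L: 7p + (-5)(1−p) = 12p − 5; against R: 0p + 7(1−p) = −7p + 7.
Setting these equal: 12p − 5 = −7p + 7 ⇒ 19p = 12 ⇒ p = 12/19, and the value is (12)·(12/19) − 5 = 49/19.
For the keeper: with q = P(L), equating Mid's and High's payoffs gives 7q = −12q + 7 ⇒ q = 7/19.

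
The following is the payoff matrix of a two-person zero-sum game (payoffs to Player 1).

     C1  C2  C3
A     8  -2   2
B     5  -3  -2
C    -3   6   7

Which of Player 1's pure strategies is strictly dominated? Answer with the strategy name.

B

A gives a strictly higher payoff than B against every column: 8 > 5, -2 > -3, 2 > -2.
So B is strictly dominated and Player 1 never plays it.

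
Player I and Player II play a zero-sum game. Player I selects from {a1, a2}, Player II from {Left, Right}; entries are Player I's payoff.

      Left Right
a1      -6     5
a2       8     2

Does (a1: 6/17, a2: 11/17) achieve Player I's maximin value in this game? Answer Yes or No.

Against Left this mix gives (6/17)·(-6) + (11/17)·8 = 52/17.
Against Right this mix gives (6/17)·5 + (11/17)·2 = 52/17.
All of Player II's active replies (Left, Right) yield 52/17, and no column does worse for Player I. The mix makes Player II indifferent and guarantees 52/17, so it is optimal.

Yes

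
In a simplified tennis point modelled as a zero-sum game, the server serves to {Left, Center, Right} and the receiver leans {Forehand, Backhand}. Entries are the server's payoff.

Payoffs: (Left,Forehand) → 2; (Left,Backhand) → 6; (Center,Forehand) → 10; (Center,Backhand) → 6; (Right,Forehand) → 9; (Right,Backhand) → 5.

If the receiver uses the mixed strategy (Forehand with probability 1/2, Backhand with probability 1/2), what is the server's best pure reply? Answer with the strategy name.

Center

Expected payoff of Left: (1/2)·2 + (1/2)·6 = 4.
Expected payoff of Center: (1/2)·10 + (1/2)·6 = 8.
Expected payoff of Right: (1/2)·9 + (1/2)·5 = 7.
The largest is 8, so the server's best response is Center.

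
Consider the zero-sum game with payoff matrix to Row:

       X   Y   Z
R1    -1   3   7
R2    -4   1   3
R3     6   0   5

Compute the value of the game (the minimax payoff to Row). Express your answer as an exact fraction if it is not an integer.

9/5

Row minima: R1 → -1, R2 → -4, R3 → 0; maximin = 0.
Column maxima: X → 6, Y → 3, Z → 7; minimax = 3.
0 ≠ 3, so there is no saddle point; optimal play is mixed.
R2 is strictly dominated by R1, so Row never plays it.
Z is strictly dominated by Y (it gives Row strictly more in every row), so Column never plays it.
On the remaining 2×2 (R1, R3 vs X, Y):
Let Row play R1 with probability p. Expected payoff against X: (-1)p + 6(1−p) = −7p + 6; against Y: 3p + 0(1−p) = 3p.
Setting these equal: −7p + 6 = 3p ⇒ −10p = -6 ⇒ p = 3/5, and the value is (-7)·(3/5) + 6 = 9/5.
For Column: with q = P(X), equating R1's and R3's payoffs gives −4q + 3 = 6q ⇒ q = 3/10.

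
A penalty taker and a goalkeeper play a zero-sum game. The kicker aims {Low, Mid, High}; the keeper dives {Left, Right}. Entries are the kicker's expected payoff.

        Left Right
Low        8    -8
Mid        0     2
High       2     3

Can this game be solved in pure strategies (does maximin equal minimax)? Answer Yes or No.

Row minima: Low → -8, Mid → 0, High → 2; maximin = 2.
Column maxima: Left → 8, Right → 3; minimax = 3.
2 ≠ 3, so no pure-strategy equilibrium exists.

No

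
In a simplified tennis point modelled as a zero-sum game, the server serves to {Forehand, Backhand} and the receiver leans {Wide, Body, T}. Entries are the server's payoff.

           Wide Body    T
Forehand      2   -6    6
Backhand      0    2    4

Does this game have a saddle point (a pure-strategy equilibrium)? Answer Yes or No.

Row minima: Forehand → -6, Backhand → 0; maximin = 0.
Column maxima: Wide → 2, Body → 2, T → 6; minimax = 2.
0 ≠ 2, so no pure-strategy equilibrium exists.

No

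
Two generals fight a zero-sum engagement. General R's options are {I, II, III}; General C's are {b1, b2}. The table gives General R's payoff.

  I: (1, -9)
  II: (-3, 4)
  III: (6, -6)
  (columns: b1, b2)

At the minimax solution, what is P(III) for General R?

Row minima: I → -9, II → -3, III → -6; maximin = -3.
Column maxima: b1 → 6, b2 → 4; minimax = 4.
-3 ≠ 4, so there is no saddle point; optimal play is mixed.
I is strictly dominated by III, so General R never plays it.
On the remaining 2×2 (II, III vs b1, b2):
Let General R play II with probability p. Expected payoff against b1: (-3)p + 6(1−p) = −9p + 6; against b2: 4p + (-6)(1−p) = 10p − 6.
Setting these equal: −9p + 6 = 10p − 6 ⇒ −19p = -12 ⇒ p = 12/19, and the value is (-9)·(12/19) + 6 = 6/19.
For General C: with q = P(b1), equating II's and III's payoffs gives −7q + 4 = 12q − 6 ⇒ q = 10/19.

7/19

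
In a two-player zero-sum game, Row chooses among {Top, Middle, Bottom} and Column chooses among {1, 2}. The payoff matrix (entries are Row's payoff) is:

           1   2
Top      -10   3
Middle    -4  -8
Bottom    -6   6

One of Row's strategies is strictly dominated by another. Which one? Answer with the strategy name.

Top

Bottom gives a strictly higher payoff than Top against every column: -6 > -10, 6 > 3.
So Top is strictly dominated and Row never plays it.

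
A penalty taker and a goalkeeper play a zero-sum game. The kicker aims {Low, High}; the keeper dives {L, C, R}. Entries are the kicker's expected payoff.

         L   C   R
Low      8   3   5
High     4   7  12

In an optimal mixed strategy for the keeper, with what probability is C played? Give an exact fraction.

1/2

Row minima: Low → 3, High → 4; maximin = 4.
Column maxima: L → 8, C → 7, R → 12; minimax = 7.
4 ≠ 7, so there is no saddle point; optimal play is mixed.
R is strictly dominated by C (it gives the kicker strictly more in every row), so the keeper never plays it.
On the remaining 2×2 (Low, High vs L, C):
Let the kicker play Low with probability p. Expected payoff against L: 8p + 4(1−p) = 4p + 4; against C: 3p + 7(1−p) = −4p + 7.
Setting these equal: 4p + 4 = −4p + 7 ⇒ 8p = 3 ⇒ p = 3/8, and the value is (4)·(3/8) + 4 = 11/2.
For the keeper: with q = P(L), equating Low's and High's payoffs gives 5q + 3 = −3q + 7 ⇒ q = 1/2.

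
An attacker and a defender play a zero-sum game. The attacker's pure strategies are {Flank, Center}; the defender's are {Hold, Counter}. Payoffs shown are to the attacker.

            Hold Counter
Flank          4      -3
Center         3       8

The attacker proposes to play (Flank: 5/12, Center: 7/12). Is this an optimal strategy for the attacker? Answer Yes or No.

Against Hold this mix gives (5/12)·4 + (7/12)·3 = 41/12.
Against Counter this mix gives (5/12)·(-3) + (7/12)·8 = 41/12.
All of the defender's active replies (Hold, Counter) yield 41/12, and no column does worse for the attacker. The mix makes the defender indifferent and guarantees 41/12, so it is optimal.

Yes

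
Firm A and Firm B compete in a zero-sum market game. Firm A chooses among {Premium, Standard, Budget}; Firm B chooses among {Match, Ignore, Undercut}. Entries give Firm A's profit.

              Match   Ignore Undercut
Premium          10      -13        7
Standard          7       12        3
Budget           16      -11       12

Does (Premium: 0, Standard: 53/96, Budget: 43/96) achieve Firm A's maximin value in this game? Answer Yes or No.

No

Against Match this mix gives (53/96)·7 + (43/96)·16 = 353/32.
Against Ignore this mix gives (53/96)·12 + (43/96)·(-11) = 163/96.
Against Undercut this mix gives (53/96)·3 + (43/96)·12 = 225/32.
Firm B will play Ignore, holding Firm A to 163/96. Shifting weight toward the row that does better against Ignore would raise this floor (the equalizing mix achieves 177/32 against both Ignore and Undercut), so the proposed strategy is not optimal.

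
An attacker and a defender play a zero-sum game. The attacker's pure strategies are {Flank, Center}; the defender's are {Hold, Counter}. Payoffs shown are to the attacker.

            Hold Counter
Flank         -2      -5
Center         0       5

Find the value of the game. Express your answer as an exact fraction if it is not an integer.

Row minima: Flank → -5, Center → 0; maximin = 0.
Column maxima: Hold → 0, Counter → 5; minimax = 0.
Since maximin = minimax = 0, there is a saddle point and the value is 0.

0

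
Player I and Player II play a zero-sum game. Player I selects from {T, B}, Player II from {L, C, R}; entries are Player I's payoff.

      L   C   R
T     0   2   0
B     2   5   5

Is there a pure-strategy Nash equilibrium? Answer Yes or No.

Yes

Row minima: T → 0, B → 2; maximin = 2.
Column maxima: L → 2, C → 5, R → 5; minimax = 2.
maximin = minimax = 2, so a saddle point exists.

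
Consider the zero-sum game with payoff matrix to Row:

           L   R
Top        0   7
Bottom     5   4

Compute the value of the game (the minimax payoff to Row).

35/8

Row minima: Top → 0, Bottom → 4; maximin = 4.
Column maxima: L → 5, R → 7; minimax = 5.
4 ≠ 5, so there is no saddle point; optimal play is mixed.
Let Row play Top with probability p. Expected payoff against L: 0p + 5(1−p) = −5p + 5; against R: 7p + 4(1−p) = 3p + 4.
Setting these equal: −5p + 5 = 3p + 4 ⇒ −8p = -1 ⇒ p = 1/8, and the value is (-5)·(1/8) + 5 = 35/8.
For Column: with q = P(L), equating Top's and Bottom's payoffs gives −7q + 7 = q + 4 ⇒ q = 3/8.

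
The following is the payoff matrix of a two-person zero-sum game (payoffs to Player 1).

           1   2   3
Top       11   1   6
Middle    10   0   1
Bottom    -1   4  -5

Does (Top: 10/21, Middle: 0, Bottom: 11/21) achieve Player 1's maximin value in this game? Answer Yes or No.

No

Against 1 this mix gives (10/21)·11 + (11/21)·(-1) = 33/7.
Against 2 this mix gives (10/21)·1 + (11/21)·4 = 18/7.
Against 3 this mix gives (10/21)·6 + (11/21)·(-5) = 5/21.
Player 2 will play 3, holding Player 1 to 5/21. Shifting weight toward the row that does better against 3 would raise this floor (the equalizing mix achieves 29/14 against both 3 and 2), so the proposed strategy is not optimal.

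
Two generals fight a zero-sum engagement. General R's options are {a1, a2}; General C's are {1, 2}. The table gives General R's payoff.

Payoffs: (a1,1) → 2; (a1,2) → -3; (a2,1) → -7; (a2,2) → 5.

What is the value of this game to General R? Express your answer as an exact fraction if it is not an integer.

Row minima: a1 → -3, a2 → -7; maximin = -3.
Column maxima: 1 → 2, 2 → 5; minimax = 2.
-3 ≠ 2, so there is no saddle point; optimal play is mixed.
Let General R play a1 with probability p. Expected payoff against 1: 2p + (-7)(1−p) = 9p − 7; against 2: (-3)p + 5(1−p) = −8p + 5.
Setting these equal: 9p − 7 = −8p + 5 ⇒ 17p = 12 ⇒ p = 12/17, and the value is (9)·(12/17) − 7 = -11/17.
For General C: with q = P(1), equating a1's and a2's payoffs gives 5q − 3 = −12q + 5 ⇒ q = 8/17.

-11/17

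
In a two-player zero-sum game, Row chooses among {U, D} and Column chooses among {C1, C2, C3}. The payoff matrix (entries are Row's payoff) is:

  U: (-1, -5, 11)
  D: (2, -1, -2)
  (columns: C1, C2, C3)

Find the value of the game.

-21/17

Row minima: U → -5, D → -2; maximin = -2.
Column maxima: C1 → 2, C2 → -1, C3 → 11; minimax = -1.
-2 ≠ -1, so there is no saddle point; optimal play is mixed.
C1 is strictly dominated by C2 (it gives Row strictly more in every row), so Column never plays it.
On the remaining 2×2 (U, D vs C2, C3):
Let Row play U with probability p. Expected payoff against C2: (-5)p + (-1)(1−p) = −4p − 1; against C3: 11p + (-2)(1−p) = 13p − 2.
Setting these equal: −4p − 1 = 13p − 2 ⇒ −17p = -1 ⇒ p = 1/17, and the value is (-4)·(1/17) − 1 = -21/17.
For Column: with q = P(C2), equating U's and D's payoffs gives −16q + 11 = q − 2 ⇒ q = 13/17.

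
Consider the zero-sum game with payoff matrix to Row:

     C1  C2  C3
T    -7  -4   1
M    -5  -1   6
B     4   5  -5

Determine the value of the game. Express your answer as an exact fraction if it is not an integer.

-1/20

Row minima: T → -7, M → -5, B → -5; maximin = -5.
Column maxima: C1 → 4, C2 → 5, C3 → 6; minimax = 4.
-5 ≠ 4, so there is no saddle point; optimal play is mixed.
T is strictly dominated by M, so Row never plays it.
C2 is strictly dominated by C1 (it gives Row strictly more in every row), so Column never plays it.
On the remaining 2×2 (M, B vs C1, C3):
Let Row play M with probability p. Expected payoff against C1: (-5)p + 4(1−p) = −9p + 4; against C3: 6p + (-5)(1−p) = 11p − 5.
Setting these equal: −9p + 4 = 11p − 5 ⇒ −20p = -9 ⇒ p = 9/20, and the value is (-9)·(9/20) + 4 = -1/20.
For Column: with q = P(C1), equating M's and B's payoffs gives −11q + 6 = 9q − 5 ⇒ q = 11/20.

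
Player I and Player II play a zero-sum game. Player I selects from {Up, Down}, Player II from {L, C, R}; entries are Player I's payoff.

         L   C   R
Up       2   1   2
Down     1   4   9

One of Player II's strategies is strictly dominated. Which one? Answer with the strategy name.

R

C holds Player I's payoff strictly below R in every row: 1 < 2, 4 < 9.
So R is strictly dominated for Player II.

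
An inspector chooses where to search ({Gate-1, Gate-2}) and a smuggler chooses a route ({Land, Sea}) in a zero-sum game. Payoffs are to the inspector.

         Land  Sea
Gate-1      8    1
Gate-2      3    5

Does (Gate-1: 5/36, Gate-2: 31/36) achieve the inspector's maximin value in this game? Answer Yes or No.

Against Land this mix gives (5/36)·8 + (31/36)·3 = 133/36.
Against Sea this mix gives (5/36)·1 + (31/36)·5 = 40/9.
The smuggler will play Land, holding the inspector to 133/36. Shifting weight toward the row that does better against Land would raise this floor (the equalizing mix achieves 37/9 against both Land and Sea), so the proposed strategy is not optimal.

No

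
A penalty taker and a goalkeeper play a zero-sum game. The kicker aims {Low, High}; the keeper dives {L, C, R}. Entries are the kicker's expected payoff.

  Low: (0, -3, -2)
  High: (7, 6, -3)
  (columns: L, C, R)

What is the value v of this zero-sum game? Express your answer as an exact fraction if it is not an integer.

Row minima: Low → -3, High → -3; maximin = -3.
Column maxima: L → 7, C → 6, R → -2; minimax = -2.
-3 ≠ -2, so there is no saddle point; optimal play is mixed.
L is strictly dominated by C (it gives the kicker strictly more in every row), so the keeper never plays it.
On the remaining 2×2 (Low, High vs C, R):
Let the kicker play Low with probability p. Expected payoff against C: (-3)p + 6(1−p) = −9p + 6; against R: (-2)p + (-3)(1−p) = p − 3.
Setting these equal: −9p + 6 = p − 3 ⇒ −10p = -9 ⇒ p = 9/10, and the value is (-9)·(9/10) + 6 = -21/10.
For the keeper: with q = P(C), equating Low's and High's payoffs gives −q − 2 = 9q − 3 ⇒ q = 1/10.

-21/10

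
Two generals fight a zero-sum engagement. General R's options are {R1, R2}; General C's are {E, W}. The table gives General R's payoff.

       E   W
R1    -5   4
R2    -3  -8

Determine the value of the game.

-26/7

Row minima: R1 → -5, R2 → -8; maximin = -5.
Column maxima: E → -3, W → 4; minimax = -3.
-5 ≠ -3, so there is no saddle point; optimal play is mixed.
Let General R play R1 with probability p. Expected payoff against E: (-5)p + (-3)(1−p) = −2p − 3; against W: 4p + (-8)(1−p) = 12p − 8.
Setting these equal: −2p − 3 = 12p − 8 ⇒ −14p = -5 ⇒ p = 5/14, and the value is (-2)·(5/14) − 3 = -26/7.
For General C: with q = P(E), equating R1's and R2's payoffs gives −9q + 4 = 5q − 8 ⇒ q = 6/7.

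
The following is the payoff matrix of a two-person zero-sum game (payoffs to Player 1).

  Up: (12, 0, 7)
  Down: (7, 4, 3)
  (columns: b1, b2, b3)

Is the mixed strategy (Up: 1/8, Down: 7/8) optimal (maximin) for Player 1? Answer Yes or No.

Yes

Against b1 this mix gives (1/8)·12 + (7/8)·7 = 61/8.
Against b2 this mix gives (1/8)·0 + (7/8)·4 = 7/2.
Against b3 this mix gives (1/8)·7 + (7/8)·3 = 7/2.
All of Player 2's active replies (b2, b3) yield 7/2, and no column does worse for Player 1. The mix makes Player 2 indifferent and guarantees 7/2, so it is optimal.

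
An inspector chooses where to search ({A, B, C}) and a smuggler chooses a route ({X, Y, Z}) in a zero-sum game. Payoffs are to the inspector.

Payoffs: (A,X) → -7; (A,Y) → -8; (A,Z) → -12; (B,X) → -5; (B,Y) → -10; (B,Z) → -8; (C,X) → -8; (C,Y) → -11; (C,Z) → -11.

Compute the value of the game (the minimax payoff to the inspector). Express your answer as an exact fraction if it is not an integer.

Row minima: A → -12, B → -10, C → -11; maximin = -10.
Column maxima: X → -5, Y → -8, Z → -8; minimax = -8.
-10 ≠ -8, so there is no saddle point; optimal play is mixed.
C is strictly dominated by B, so the inspector never plays it.
X is strictly dominated by Y (it gives the inspector strictly more in every row), so the smuggler never plays it.
On the remaining 2×2 (A, B vs Y, Z):
Let the inspector play A with probability p. Expected payoff against Y: (-8)p + (-10)(1−p) = 2p − 10; against Z: (-12)p + (-8)(1−p) = −4p − 8.
Setting these equal: 2p − 10 = −4p − 8 ⇒ 6p = 2 ⇒ p = 1/3, and the value is (2)·(1/3) − 10 = -28/3.
For the smuggler: with q = P(Y), equating A's and B's payoffs gives 4q − 12 = −2q − 8 ⇒ q = 2/3.

-28/3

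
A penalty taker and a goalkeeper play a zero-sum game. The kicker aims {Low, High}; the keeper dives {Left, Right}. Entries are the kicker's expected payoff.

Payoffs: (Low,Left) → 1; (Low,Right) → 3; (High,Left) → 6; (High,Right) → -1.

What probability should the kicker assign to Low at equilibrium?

7/9

Row minima: Low → 1, High → -1; maximin = 1.
Column maxima: Left → 6, Right → 3; minimax = 3.
1 ≠ 3, so there is no saddle point; optimal play is mixed.
Let the kicker play Low with probability p. Expected payoff against Left: 1p + 6(1−p) = −5p + 6; against Right: 3p + (-1)(1−p) = 4p − 1.
Setting these equal: −5p + 6 = 4p − 1 ⇒ −9p = -7 ⇒ p = 7/9, and the value is (-5)·(7/9) + 6 = 19/9.
For the keeper: with q = P(Left), equating Low's and High's payoffs gives −2q + 3 = 7q − 1 ⇒ q = 4/9.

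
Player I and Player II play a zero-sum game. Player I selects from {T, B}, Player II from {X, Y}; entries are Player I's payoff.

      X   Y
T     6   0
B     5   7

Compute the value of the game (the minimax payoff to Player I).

Row minima: T → 0, B → 5; maximin = 5.
Column maxima: X → 6, Y → 7; minimax = 6.
5 ≠ 6, so there is no saddle point; optimal play is mixed.
Let Player I play T with probability p. Expected payoff against X: 6p + 5(1−p) = p + 5; against Y: 0p + 7(1−p) = −7p + 7.
Setting these equal: p + 5 = −7p + 7 ⇒ 8p = 2 ⇒ p = 1/4, and the value is (1)·(1/4) + 5 = 21/4.
For Player II: with q = P(X), equating T's and B's payoffs gives 6q = −2q + 7 ⇒ q = 7/8.

21/4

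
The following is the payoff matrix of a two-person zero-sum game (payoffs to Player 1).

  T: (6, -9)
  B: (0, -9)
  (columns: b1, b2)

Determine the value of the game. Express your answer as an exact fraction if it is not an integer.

Row minima: T → -9, B → -9; maximin = -9.
Column maxima: b1 → 6, b2 → -9; minimax = -9.
Since maximin = minimax = -9, there is a saddle point and the value is -9.

-9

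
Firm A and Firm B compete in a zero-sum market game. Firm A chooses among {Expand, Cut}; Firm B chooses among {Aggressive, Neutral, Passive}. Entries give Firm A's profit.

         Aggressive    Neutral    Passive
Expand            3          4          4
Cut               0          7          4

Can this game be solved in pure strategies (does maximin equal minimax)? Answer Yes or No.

Yes

Row minima: Expand → 3, Cut → 0; maximin = 3.
Column maxima: Aggressive → 3, Neutral → 7, Passive → 4; minimax = 3.
maximin = minimax = 3, so a saddle point exists.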